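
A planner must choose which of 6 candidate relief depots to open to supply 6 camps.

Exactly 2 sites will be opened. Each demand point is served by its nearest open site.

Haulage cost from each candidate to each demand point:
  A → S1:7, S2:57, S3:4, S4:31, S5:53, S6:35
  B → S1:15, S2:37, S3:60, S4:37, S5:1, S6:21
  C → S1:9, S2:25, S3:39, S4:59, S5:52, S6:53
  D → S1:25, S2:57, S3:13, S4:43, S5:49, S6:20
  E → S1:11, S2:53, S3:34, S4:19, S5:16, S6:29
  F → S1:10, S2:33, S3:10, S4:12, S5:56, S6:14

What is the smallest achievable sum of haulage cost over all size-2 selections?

Open {B, F}.
  S1→F 10, S2→F 33, S3→F 10, S4→F 12, S5→B 1, S6→F 14  ⇒ total 80.
Compare {E, F}: total 95.
Compare {A, B}: total 101.
No size-2 selection does better; minimum is 80.

80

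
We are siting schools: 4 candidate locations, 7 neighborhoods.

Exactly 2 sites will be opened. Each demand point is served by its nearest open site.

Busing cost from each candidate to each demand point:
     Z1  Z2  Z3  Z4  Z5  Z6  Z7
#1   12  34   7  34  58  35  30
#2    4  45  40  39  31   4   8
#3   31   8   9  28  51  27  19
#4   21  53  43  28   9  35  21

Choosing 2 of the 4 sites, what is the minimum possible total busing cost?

Open {#2, #3}.
  Z1→#2 4, Z2→#3 8, Z3→#3 9, Z4→#3 28, Z5→#2 31, Z6→#2 4, Z7→#2 8  ⇒ total 92.
Compare {#3, #4}: total 121.
Compare {#1, #2}: total 122.
No size-2 selection does better; minimum is 92.

92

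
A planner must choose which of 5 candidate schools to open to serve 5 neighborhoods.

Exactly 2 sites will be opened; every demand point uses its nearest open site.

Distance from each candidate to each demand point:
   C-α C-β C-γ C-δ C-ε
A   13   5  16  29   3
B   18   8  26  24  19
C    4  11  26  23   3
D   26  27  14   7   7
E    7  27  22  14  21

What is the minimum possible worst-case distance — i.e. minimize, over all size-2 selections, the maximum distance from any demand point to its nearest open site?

Open {A, D}.
  Farthest demand point is C-γ at distance 14 (to D); all others are ≤ 14.
With {C, D} the worst case is 14.
With {A, E} the worst case is 16.
No size-2 selection achieves below 14.

14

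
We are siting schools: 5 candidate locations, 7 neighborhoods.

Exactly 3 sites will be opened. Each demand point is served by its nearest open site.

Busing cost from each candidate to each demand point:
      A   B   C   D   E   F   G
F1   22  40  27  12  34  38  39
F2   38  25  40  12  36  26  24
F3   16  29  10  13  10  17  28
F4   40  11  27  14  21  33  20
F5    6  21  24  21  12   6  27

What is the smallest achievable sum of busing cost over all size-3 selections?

76

Open {F3, F4, F5}.
  A→F5 6, B→F4 11, C→F3 10, D→F3 13, E→F3 10, F→F5 6, G→F4 20  ⇒ total 76.
Compare {F2, F3, F5}: total 89.
Compare {F1, F4, F5}: total 91.
No size-3 selection does better; minimum is 76.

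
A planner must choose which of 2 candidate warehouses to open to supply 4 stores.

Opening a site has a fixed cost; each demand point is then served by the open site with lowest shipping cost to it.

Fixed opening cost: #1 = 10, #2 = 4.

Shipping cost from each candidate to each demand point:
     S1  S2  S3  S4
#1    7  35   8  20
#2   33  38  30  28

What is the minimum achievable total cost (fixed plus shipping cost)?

Open {#1}: assign each demand point to its cheapest open site.
  S1→#1 7, S2→#1 35, S3→#1 8, S4→#1 20
  shipping cost 70, fixed 10 → total 80.
Compare {#1, #2}: shipping cost 70 + fixed 14 = 84.
Compare {#2}: shipping cost 129 + fixed 4 = 133.

80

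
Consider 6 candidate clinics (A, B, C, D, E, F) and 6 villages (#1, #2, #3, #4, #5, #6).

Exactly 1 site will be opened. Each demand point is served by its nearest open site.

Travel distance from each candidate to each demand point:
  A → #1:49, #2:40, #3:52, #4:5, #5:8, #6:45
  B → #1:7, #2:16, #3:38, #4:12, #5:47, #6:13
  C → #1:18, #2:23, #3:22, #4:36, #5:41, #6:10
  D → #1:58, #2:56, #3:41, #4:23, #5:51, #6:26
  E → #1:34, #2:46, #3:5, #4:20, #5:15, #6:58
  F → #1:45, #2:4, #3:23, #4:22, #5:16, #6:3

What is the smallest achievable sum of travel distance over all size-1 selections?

Open {F}.
  #1→F 45, #2→F 4, #3→F 23, #4→F 22, #5→F 16, #6→F 3  ⇒ total 113.
Compare {B}: total 133.
Compare {C}: total 150.
No size-1 selection does better; minimum is 113.

113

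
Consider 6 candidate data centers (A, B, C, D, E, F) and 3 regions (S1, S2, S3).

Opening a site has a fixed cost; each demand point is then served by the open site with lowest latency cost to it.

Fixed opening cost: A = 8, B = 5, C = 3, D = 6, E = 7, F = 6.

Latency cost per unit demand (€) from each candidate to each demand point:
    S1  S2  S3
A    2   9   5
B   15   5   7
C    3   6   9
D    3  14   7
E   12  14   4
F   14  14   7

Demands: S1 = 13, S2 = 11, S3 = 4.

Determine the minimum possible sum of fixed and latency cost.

114

Open {A, B}: assign each demand point to its cheapest open site.
  S1→A 13×2=26, S2→B 11×5=55, S3→A 4×5=20
  latency cost 101, fixed 13 → total 114.
Compare {A, B, C}: latency cost 101 + fixed 16 = 117.
Compare {A, B, E}: latency cost 97 + fixed 20 = 117.
Compare {A, B, D}: latency cost 101 + fixed 19 = 120.
All other subsets cost ≥ 117. Minimum total cost: 114.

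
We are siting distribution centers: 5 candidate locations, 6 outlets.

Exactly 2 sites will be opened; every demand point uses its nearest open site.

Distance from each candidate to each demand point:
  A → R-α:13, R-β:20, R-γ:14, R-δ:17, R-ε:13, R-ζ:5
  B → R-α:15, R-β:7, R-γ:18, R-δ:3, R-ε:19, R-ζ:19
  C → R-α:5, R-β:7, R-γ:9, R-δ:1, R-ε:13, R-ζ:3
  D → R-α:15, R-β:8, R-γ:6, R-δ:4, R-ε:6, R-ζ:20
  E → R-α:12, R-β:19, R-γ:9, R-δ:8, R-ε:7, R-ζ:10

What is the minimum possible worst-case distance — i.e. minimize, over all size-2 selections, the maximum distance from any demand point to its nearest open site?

7

Open {C, D}.
  Farthest demand point is R-β at distance 7 (to C); all others are ≤ 7.
With {C, E} the worst case is 9.
With {B, E} the worst case is 12.
No size-2 selection achieves below 7.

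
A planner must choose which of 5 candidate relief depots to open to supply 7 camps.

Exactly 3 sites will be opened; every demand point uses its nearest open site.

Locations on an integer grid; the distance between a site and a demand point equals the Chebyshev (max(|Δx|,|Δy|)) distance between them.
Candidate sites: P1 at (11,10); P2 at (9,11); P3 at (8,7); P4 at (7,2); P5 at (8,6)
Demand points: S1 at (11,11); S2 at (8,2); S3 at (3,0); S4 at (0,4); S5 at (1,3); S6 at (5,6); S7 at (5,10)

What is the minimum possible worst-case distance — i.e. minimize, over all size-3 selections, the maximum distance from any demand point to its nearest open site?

Open {P1, P2, P4}.
  Farthest demand point is S4 at distance 7 (to P4); all others are ≤ 7.
With {P1, P3, P4} the worst case is 7.
With {P1, P4, P5} the worst case is 7.
No size-3 selection achieves below 7.

7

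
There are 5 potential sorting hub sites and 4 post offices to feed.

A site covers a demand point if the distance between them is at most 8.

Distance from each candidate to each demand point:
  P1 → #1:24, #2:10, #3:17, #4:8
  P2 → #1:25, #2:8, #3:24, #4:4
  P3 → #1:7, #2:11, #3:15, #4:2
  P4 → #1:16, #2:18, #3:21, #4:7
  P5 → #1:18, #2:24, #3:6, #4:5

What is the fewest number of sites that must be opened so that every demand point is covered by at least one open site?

3

Coverage sets (demand points within 8 of each site):
  P1: {#4}
  P2: {#2, #4}
  P3: {#1, #4}
  P4: {#4}
  P5: {#3, #4}
No 2 sites suffice: every size-2 union leaves at least one demand point uncovered.
But {P2, P3, P5} covers everything, so the minimum is 3.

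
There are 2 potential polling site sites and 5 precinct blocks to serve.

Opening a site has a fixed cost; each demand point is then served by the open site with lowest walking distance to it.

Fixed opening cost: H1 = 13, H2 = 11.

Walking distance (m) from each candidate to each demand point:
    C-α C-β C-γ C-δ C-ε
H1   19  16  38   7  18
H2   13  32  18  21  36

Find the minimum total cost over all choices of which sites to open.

96

Open {H1, H2}: assign each demand point to its cheapest open site.
  C-α→H2 13, C-β→H1 16, C-γ→H2 18, C-δ→H1 7, C-ε→H1 18
  walking distance 72, fixed 24 → total 96.
Compare {H1}: walking distance 98 + fixed 13 = 111.
Compare {H2}: walking distance 120 + fixed 11 = 131.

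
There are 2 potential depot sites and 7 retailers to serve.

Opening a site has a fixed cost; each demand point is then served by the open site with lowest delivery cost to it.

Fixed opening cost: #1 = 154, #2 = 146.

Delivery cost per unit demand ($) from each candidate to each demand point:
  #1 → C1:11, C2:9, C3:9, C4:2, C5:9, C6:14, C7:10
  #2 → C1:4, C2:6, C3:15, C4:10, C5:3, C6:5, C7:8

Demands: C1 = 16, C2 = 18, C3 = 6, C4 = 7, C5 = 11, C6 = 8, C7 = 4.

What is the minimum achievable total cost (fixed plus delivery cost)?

583

Open {#2}: assign each demand point to its cheapest open site.
  C1→#2 16×4=64, C2→#2 18×6=108, C3→#2 6×15=90, C4→#2 7×10=70, C5→#2 11×3=33, C6→#2 8×5=40, C7→#2 4×8=32
  delivery cost 437, fixed 146 → total 583.
Compare {#1, #2}: delivery cost 345 + fixed 300 = 645.
Compare {#1}: delivery cost 657 + fixed 154 = 811.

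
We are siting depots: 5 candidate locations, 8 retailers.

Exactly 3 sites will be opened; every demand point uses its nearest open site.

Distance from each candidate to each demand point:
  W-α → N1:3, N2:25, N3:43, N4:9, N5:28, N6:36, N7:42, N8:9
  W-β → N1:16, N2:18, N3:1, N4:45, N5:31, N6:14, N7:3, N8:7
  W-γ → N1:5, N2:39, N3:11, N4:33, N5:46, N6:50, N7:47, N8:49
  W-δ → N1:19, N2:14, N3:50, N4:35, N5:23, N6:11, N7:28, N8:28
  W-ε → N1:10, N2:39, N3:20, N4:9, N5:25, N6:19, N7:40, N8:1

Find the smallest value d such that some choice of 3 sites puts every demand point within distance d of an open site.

23

Open {W-α, W-β, W-δ}.
  Farthest demand point is N5 at distance 23 (to W-δ); all others are ≤ 23.
With {W-β, W-δ, W-ε} the worst case is 23.
With {W-α, W-β, W-ε} the worst case is 25.
No size-3 selection achieves below 23.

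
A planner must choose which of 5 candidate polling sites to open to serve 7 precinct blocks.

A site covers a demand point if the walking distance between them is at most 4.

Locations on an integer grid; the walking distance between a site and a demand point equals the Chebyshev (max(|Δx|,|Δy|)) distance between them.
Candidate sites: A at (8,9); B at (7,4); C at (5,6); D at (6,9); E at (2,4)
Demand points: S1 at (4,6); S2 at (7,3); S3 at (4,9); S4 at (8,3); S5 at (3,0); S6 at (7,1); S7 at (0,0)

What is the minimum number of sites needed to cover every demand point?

3

Coverage sets (demand points within 4 of each site):
  A: {S1, S3}
  B: {S1, S2, S4, S5, S6}
  C: {S1, S2, S3, S4}
  D: {S1, S3}
  E: {S1, S5, S7}
No 2 sites suffice: every size-2 union leaves at least one demand point uncovered.
But {A, B, E} covers everything, so the minimum is 3.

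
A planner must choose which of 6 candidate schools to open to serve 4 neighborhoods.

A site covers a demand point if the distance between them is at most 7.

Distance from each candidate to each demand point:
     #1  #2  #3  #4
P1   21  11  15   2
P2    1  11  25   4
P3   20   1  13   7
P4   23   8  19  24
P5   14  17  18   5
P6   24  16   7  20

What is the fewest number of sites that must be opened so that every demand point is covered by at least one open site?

Coverage sets (demand points within 7 of each site):
  P1: {#4}
  P2: {#1, #4}
  P3: {#2, #4}
  P4: {}
  P5: {#4}
  P6: {#3}
No 2 sites suffice: every size-2 union leaves at least one demand point uncovered.
But {P2, P3, P6} covers everything, so the minimum is 3.

3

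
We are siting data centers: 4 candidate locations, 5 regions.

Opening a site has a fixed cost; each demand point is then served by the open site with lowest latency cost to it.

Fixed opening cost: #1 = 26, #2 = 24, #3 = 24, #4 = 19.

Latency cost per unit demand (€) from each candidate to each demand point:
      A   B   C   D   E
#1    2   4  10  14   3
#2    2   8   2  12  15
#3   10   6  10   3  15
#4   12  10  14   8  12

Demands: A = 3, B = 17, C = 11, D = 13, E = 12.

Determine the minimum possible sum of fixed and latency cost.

245

Open {#1, #2, #3}: assign each demand point to its cheapest open site.
  A→#1 3×2=6, B→#1 17×4=68, C→#2 11×2=22, D→#3 13×3=39, E→#1 12×3=36
  latency cost 171, fixed 74 → total 245.
Compare {#1, #2, #3, #4}: latency cost 171 + fixed 93 = 264.
Compare {#1, #2, #4}: latency cost 236 + fixed 69 = 305.
Compare {#1, #3}: latency cost 259 + fixed 50 = 309.
All other subsets cost ≥ 264. Minimum total cost: 245.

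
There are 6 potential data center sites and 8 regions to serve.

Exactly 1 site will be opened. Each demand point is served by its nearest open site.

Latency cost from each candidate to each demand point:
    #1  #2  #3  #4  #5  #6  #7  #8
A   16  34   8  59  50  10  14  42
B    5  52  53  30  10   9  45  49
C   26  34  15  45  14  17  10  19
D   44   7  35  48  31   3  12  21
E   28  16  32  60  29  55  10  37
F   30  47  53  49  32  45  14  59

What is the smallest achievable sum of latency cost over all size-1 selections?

Open {C}.
  #1→C 26, #2→C 34, #3→C 15, #4→C 45, #5→C 14, #6→C 17, #7→C 10, #8→C 19  ⇒ total 180.
Compare {D}: total 201.
Compare {A}: total 233.
No size-1 selection does better; minimum is 180.

180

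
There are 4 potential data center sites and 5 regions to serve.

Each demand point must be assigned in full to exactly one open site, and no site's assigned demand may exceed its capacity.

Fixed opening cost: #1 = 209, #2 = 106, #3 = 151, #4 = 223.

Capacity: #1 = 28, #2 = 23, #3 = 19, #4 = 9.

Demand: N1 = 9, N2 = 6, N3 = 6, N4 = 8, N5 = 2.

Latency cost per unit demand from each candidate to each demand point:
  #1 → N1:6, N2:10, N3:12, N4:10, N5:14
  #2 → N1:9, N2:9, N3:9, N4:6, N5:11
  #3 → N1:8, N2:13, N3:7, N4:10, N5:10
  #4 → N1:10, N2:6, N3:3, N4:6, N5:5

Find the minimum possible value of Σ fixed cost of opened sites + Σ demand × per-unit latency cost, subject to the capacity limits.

493

Open {#2, #3}; cheapest assignment that respects the capacities:
  #2 (cap 23, load 14): N2, N4 — cost 6×9 + 8×6 = 102
  #3 (cap 19, load 17): N1, N3, N5 — cost 9×8 + 6×7 + 2×10 = 134
  Shipping 236, fixed 257 → total 493.
  Any other capacity-feasible assignment to {#2, #3} ships for at least 236.
Compare {#2, #4}: its best feasible assignment gives total 540.
Compare {#1, #2}: its best feasible assignment gives total 547.
Every other set of open sites that can feasibly serve all demand totals ≥ 540 even under its best assignment. Minimum: 493.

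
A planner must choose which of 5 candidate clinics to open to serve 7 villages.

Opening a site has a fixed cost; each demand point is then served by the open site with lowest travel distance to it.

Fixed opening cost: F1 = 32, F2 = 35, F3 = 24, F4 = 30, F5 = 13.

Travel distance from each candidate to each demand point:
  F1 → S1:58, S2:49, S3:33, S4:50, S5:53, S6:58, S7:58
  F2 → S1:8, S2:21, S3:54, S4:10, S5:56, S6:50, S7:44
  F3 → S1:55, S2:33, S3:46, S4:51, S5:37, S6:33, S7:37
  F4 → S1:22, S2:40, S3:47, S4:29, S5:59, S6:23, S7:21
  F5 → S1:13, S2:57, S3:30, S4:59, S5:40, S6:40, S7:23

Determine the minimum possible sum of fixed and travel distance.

Open {F2, F5}: assign each demand point to its cheapest open site.
  S1→F2 8, S2→F2 21, S3→F5 30, S4→F2 10, S5→F5 40, S6→F5 40, S7→F5 23
  travel distance 172, fixed 48 → total 220.
Compare {F2, F4, F5}: travel distance 153 + fixed 78 = 231.
Compare {F2, F3, F5}: travel distance 162 + fixed 72 = 234.
Compare {F4, F5}: travel distance 196 + fixed 43 = 239.
All other subsets cost ≥ 231. Minimum total cost: 220.

220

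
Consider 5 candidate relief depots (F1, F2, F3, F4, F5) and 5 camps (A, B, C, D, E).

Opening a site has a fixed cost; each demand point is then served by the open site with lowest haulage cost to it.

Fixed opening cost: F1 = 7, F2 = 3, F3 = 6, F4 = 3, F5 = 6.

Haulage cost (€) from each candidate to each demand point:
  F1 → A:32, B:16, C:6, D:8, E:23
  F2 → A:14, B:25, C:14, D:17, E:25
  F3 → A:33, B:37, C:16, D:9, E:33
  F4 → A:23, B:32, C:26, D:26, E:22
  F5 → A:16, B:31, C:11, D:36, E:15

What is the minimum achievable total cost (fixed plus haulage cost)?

74

Open {F1, F5}: assign each demand point to its cheapest open site.
  A→F5 16, B→F1 16, C→F1 6, D→F1 8, E→F5 15
  haulage cost 61, fixed 13 → total 74.
Compare {F1, F2, F5}: haulage cost 59 + fixed 16 = 75.
Compare {F1, F2}: haulage cost 67 + fixed 10 = 77.
Compare {F1, F4, F5}: haulage cost 61 + fixed 16 = 77.
All other subsets cost ≥ 75. Minimum total cost: 74.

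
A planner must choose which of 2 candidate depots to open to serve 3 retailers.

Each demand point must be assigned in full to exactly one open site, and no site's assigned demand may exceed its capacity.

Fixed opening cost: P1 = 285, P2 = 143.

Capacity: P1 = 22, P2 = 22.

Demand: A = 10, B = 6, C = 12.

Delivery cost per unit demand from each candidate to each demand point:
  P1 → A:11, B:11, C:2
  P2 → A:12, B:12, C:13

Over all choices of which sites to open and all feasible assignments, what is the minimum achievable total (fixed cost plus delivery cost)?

Open {P1, P2}; cheapest assignment that respects the capacities:
  P1 (cap 22, load 22): A, C — cost 10×11 + 12×2 = 134
  P2 (cap 22, load 6): B — cost 6×12 = 72
  Shipping 206, fixed 428 → total 634.
  Any other capacity-feasible assignment to {P1, P2} ships for at least 206.
Total demand is 28 and no other set of sites has combined capacity ≥ 28, so {P1, P2} is the only feasible choice of open sites. Minimum: 634.

634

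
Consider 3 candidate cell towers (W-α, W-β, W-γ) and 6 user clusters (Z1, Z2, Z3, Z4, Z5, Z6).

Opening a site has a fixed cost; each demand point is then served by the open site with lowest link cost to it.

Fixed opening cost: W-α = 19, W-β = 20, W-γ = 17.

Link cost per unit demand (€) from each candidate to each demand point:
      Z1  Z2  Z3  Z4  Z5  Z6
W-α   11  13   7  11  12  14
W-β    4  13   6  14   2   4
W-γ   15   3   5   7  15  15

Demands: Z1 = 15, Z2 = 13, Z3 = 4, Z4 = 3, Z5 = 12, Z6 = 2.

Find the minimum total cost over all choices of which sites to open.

209

Open {W-β, W-γ}: assign each demand point to its cheapest open site.
  Z1→W-β 15×4=60, Z2→W-γ 13×3=39, Z3→W-γ 4×5=20, Z4→W-γ 3×7=21, Z5→W-β 12×2=24, Z6→W-β 2×4=8
  link cost 172, fixed 37 → total 209.
Compare {W-α, W-β, W-γ}: link cost 172 + fixed 56 = 228.
Compare {W-β}: link cost 327 + fixed 20 = 347.
Compare {W-α, W-β}: link cost 318 + fixed 39 = 357.
All other subsets cost ≥ 228. Minimum total cost: 209.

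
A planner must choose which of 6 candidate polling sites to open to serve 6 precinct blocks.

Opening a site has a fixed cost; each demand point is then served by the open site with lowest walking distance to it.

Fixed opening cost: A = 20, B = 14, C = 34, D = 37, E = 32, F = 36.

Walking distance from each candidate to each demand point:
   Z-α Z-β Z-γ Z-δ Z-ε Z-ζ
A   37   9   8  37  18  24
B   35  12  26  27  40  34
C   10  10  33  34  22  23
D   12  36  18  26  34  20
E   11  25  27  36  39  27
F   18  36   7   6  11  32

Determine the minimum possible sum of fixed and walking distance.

Open {A, F}: assign each demand point to its cheapest open site.
  Z-α→F 18, Z-β→A 9, Z-γ→F 7, Z-δ→F 6, Z-ε→F 11, Z-ζ→A 24
  walking distance 75, fixed 56 → total 131.
Compare {B, F}: walking distance 86 + fixed 50 = 136.
Compare {C, F}: walking distance 67 + fixed 70 = 137.
Compare {A, B, F}: walking distance 75 + fixed 70 = 145.
All other subsets cost ≥ 136. Minimum total cost: 131.

131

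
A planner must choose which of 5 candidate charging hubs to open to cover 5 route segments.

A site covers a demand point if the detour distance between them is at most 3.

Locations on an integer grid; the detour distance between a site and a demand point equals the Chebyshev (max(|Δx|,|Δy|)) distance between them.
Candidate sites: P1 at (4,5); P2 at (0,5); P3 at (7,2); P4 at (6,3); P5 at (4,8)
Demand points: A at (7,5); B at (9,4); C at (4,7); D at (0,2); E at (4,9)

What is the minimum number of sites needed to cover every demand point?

Coverage sets (demand points within 3 of each site):
  P1: {A, C}
  P2: {D}
  P3: {A, B}
  P4: {A, B}
  P5: {A, C, E}
No 2 sites suffice: every size-2 union leaves at least one demand point uncovered.
But {P2, P3, P5} covers everything, so the minimum is 3.

3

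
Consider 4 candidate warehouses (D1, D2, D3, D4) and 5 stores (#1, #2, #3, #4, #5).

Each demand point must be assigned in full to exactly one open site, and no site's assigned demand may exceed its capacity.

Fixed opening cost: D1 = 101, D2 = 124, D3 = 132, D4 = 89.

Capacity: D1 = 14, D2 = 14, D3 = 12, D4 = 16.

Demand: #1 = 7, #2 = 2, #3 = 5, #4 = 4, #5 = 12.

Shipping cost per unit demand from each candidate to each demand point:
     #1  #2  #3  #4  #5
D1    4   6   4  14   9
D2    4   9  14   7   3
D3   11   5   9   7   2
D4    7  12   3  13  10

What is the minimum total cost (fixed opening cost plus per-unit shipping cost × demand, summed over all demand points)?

383

Open {D2, D4}; cheapest assignment that respects the capacities:
  D2 (cap 14, load 14): #2, #5 — cost 2×9 + 12×3 = 54
  D4 (cap 16, load 16): #1, #3, #4 — cost 7×7 + 5×3 + 4×13 = 116
  Shipping 170, fixed 213 → total 383.
  Any other capacity-feasible assignment to {D2, D4} ships for at least 170.
Compare {D1, D4}: its best feasible assignment gives total 422.
Compare {D1, D3, D4}: its best feasible assignment gives total 453.
Every other set of open sites that can feasibly serve all demand totals ≥ 422 even under its best assignment. Minimum: 383.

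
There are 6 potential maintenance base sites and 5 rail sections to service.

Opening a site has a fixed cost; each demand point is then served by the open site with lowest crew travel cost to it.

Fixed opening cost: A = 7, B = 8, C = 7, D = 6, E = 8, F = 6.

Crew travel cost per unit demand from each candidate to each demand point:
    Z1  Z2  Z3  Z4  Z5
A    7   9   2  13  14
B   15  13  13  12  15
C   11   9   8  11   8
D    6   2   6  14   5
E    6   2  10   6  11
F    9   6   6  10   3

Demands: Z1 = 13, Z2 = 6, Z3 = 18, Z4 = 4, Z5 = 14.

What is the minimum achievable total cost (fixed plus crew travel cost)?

213

Open {A, E, F}: assign each demand point to its cheapest open site.
  Z1→E 13×6=78, Z2→E 6×2=12, Z3→A 18×2=36, Z4→E 4×6=24, Z5→F 14×3=42
  crew travel cost 192, fixed 21 → total 213.
Compare {A, D, E, F}: crew travel cost 192 + fixed 27 = 219.
Compare {A, C, E, F}: crew travel cost 192 + fixed 28 = 220.
Compare {A, B, E, F}: crew travel cost 192 + fixed 29 = 221.
All other subsets cost ≥ 219. Minimum total cost: 213.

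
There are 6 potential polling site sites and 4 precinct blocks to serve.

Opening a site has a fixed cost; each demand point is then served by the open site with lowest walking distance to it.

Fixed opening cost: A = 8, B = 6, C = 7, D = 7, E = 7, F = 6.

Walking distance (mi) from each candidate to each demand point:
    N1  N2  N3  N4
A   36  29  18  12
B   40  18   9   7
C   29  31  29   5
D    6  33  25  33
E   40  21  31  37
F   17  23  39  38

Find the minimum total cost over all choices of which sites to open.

53

Open {B, D}: assign each demand point to its cheapest open site.
  N1→D 6, N2→B 18, N3→B 9, N4→B 7
  walking distance 40, fixed 13 → total 53.
Compare {B, C, D}: walking distance 38 + fixed 20 = 58.
Compare {B, D, F}: walking distance 40 + fixed 19 = 59.
Compare {B, D, E}: walking distance 40 + fixed 20 = 60.
All other subsets cost ≥ 58. Minimum total cost: 53.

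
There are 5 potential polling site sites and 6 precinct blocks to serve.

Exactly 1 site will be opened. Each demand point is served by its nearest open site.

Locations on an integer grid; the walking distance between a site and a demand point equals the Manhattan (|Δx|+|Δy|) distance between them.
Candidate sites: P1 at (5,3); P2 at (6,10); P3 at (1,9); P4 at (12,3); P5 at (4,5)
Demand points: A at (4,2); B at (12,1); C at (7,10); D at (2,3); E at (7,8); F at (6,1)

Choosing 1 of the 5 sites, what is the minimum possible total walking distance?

Open {P1}.
  A→P1 2, B→P1 9, C→P1 9, D→P1 3, E→P1 7, F→P1 3  ⇒ total 33.
Compare {P5}: total 39.
Compare {P2}: total 49.
No size-1 selection does better; minimum is 33.

33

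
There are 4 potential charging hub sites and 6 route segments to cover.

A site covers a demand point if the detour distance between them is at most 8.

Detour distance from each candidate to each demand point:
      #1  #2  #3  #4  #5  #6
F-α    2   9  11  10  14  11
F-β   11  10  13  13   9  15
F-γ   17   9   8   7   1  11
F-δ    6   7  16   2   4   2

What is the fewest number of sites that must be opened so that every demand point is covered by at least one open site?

2

Coverage sets (demand points within 8 of each site):
  F-α: {#1}
  F-β: {}
  F-γ: {#3, #4, #5}
  F-δ: {#1, #2, #4, #5, #6}
No single site covers all 6 demand points.
But {F-γ, F-δ} covers everything, so the minimum is 2.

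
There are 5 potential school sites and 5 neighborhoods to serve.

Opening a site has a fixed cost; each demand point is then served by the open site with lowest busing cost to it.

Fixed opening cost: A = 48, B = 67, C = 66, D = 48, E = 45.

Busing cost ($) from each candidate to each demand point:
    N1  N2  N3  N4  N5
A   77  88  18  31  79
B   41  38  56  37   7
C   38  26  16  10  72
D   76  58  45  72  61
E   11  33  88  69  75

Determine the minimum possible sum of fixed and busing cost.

228

Open {C}: assign each demand point to its cheapest open site.
  N1→C 38, N2→C 26, N3→C 16, N4→C 10, N5→C 72
  busing cost 162, fixed 66 → total 228.
Compare {B, C}: busing cost 97 + fixed 133 = 230.
Compare {B}: busing cost 179 + fixed 67 = 246.
Compare {C, E}: busing cost 135 + fixed 111 = 246.
All other subsets cost ≥ 230. Minimum total cost: 228.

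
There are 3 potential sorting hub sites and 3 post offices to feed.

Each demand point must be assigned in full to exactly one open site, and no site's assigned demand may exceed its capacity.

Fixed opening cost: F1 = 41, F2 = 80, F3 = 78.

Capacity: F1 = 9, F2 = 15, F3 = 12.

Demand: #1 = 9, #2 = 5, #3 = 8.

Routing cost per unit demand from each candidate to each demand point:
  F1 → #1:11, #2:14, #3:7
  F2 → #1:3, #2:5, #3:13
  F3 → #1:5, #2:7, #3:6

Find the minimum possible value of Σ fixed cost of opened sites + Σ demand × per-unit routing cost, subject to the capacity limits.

Open {F1, F2}; cheapest assignment that respects the capacities:
  F1 (cap 9, load 8): #3 — cost 8×7 = 56
  F2 (cap 15, load 14): #1, #2 — cost 9×3 + 5×5 = 52
  Shipping 108, fixed 121 → total 229.
  Any other capacity-feasible assignment to {F1, F2} ships for at least 108.
Compare {F2, F3}: its best feasible assignment gives total 258.
Compare {F1, F2, F3}: its best feasible assignment gives total 299.
Every other set of open sites that can feasibly serve all demand totals ≥ 258 even under its best assignment. Minimum: 229.

229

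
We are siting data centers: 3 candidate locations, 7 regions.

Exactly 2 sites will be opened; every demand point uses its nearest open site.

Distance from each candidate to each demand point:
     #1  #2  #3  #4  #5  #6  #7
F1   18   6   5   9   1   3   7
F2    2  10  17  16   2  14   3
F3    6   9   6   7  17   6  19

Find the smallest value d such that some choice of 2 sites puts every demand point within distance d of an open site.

Open {F1, F3}.
  Farthest demand point is #4 at distance 7 (to F3); all others are ≤ 7.
With {F1, F2} the worst case is 9.
With {F2, F3} the worst case is 9.
No size-2 selection achieves below 7.

7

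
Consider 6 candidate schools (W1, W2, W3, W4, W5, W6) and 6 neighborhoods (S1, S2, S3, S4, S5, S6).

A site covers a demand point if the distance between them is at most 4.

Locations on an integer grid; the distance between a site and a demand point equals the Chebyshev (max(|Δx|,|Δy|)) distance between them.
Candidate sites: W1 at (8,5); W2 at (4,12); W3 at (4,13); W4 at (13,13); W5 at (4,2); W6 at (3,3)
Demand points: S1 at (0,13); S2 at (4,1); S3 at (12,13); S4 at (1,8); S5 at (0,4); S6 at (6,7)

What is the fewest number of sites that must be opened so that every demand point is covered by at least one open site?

3

Coverage sets (demand points within 4 of each site):
  W1: {S2, S6}
  W2: {S1, S4}
  W3: {S1}
  W4: {S3}
  W5: {S2, S5}
  W6: {S2, S5, S6}
No 2 sites suffice: every size-2 union leaves at least one demand point uncovered.
But {W2, W4, W6} covers everything, so the minimum is 3.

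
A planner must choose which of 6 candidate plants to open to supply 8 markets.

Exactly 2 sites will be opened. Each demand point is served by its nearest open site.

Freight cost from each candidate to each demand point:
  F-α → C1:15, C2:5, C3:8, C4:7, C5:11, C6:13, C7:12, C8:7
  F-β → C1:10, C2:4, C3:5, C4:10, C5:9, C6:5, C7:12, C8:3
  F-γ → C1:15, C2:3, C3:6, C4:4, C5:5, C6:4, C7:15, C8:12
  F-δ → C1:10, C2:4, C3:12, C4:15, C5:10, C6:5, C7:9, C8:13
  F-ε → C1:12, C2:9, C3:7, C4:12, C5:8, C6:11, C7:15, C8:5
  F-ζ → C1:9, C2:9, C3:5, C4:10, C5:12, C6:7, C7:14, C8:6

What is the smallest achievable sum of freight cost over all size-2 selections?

Open {F-β, F-γ}.
  C1→F-β 10, C2→F-γ 3, C3→F-β 5, C4→F-γ 4, C5→F-γ 5, C6→F-γ 4, C7→F-β 12, C8→F-β 3  ⇒ total 46.
Compare {F-γ, F-ζ}: total 50.
Compare {F-γ, F-δ}: total 53.
No size-2 selection does better; minimum is 46.

46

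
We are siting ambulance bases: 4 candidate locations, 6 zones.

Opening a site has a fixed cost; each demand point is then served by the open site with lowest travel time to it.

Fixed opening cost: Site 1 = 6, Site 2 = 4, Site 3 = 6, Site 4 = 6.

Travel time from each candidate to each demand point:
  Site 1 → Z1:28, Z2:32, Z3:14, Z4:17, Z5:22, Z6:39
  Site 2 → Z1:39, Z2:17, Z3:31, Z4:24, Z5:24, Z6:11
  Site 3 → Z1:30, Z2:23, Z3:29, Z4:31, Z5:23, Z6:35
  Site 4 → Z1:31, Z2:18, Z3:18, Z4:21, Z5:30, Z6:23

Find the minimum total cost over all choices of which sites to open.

119

Open {Site 1, Site 2}: assign each demand point to its cheapest open site.
  Z1→Site 1 28, Z2→Site 2 17, Z3→Site 1 14, Z4→Site 1 17, Z5→Site 1 22, Z6→Site 2 11
  travel time 109, fixed 10 → total 119.
Compare {Site 1, Site 2, Site 3}: travel time 109 + fixed 16 = 125.
Compare {Site 1, Site 2, Site 4}: travel time 109 + fixed 16 = 125.
Compare {Site 1, Site 2, Site 3, Site 4}: travel time 109 + fixed 22 = 131.
All other subsets cost ≥ 125. Minimum total cost: 119.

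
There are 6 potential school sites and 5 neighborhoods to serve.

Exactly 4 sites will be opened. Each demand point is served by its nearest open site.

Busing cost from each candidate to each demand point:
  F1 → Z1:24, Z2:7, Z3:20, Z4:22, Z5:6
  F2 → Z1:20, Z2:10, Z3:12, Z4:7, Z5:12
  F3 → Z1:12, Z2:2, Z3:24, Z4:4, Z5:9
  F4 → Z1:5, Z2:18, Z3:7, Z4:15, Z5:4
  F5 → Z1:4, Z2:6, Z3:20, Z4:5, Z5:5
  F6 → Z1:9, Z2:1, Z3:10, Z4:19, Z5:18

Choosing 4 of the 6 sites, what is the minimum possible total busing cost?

Open {F3, F4, F5, F6}.
  Z1→F5 4, Z2→F6 1, Z3→F4 7, Z4→F3 4, Z5→F4 4  ⇒ total 20.
Compare {F1, F3, F4, F5}: total 21.
Compare {F1, F3, F4, F6}: total 21.
No size-4 selection does better; minimum is 20.

20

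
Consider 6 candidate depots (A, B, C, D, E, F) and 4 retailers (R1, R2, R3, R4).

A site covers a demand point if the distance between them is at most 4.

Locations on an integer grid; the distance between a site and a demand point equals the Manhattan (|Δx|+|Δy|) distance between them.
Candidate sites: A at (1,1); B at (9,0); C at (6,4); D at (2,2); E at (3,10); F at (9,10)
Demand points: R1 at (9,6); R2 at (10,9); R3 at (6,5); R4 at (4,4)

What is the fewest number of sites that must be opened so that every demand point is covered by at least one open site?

Coverage sets (demand points within 4 of each site):
  A: {}
  B: {}
  C: {R3, R4}
  D: {R4}
  E: {}
  F: {R1, R2}
No single site covers all 4 demand points.
But {C, F} covers everything, so the minimum is 2.

2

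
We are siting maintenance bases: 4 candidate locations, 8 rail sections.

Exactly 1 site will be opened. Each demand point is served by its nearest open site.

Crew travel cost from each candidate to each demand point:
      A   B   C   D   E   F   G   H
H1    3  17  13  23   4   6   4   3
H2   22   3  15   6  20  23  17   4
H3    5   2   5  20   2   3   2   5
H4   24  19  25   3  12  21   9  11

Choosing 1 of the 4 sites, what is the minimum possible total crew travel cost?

Open {H3}.
  A→H3 5, B→H3 2, C→H3 5, D→H3 20, E→H3 2, F→H3 3, G→H3 2, H→H3 5  ⇒ total 44.
Compare {H1}: total 73.
Compare {H2}: total 110.
No size-1 selection does better; minimum is 44.

44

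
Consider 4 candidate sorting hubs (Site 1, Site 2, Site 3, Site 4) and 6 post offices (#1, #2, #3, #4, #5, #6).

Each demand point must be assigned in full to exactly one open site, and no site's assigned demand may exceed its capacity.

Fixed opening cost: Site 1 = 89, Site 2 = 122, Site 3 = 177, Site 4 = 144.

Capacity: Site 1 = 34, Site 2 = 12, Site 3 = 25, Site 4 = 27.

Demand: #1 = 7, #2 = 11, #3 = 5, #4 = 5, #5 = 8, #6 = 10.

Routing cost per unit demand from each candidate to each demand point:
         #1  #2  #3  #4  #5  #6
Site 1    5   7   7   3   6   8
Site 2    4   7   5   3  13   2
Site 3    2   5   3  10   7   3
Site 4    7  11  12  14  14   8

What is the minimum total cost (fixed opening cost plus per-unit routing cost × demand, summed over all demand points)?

465

Open {Site 1, Site 3}; cheapest assignment that respects the capacities:
  Site 1 (cap 34, load 24): #2, #4, #5 — cost 11×7 + 5×3 + 8×6 = 140
  Site 3 (cap 25, load 22): #1, #3, #6 — cost 7×2 + 5×3 + 10×3 = 59
  Shipping 199, fixed 266 → total 465.
  Any other capacity-feasible assignment to {Site 1, Site 3} ships for at least 199.
Compare {Site 1, Site 2}: its best feasible assignment gives total 484.
Compare {Site 1, Site 4}: its best feasible assignment gives total 537.
Every other set of open sites that can feasibly serve all demand totals ≥ 484 even under its best assignment. Minimum: 465.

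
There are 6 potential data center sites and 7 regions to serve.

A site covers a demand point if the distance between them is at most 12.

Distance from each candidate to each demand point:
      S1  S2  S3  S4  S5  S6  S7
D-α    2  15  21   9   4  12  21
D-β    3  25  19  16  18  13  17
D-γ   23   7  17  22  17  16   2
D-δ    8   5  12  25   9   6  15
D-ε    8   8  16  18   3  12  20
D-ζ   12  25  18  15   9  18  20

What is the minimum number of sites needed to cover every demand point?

3

Coverage sets (demand points within 12 of each site):
  D-α: {S1, S4, S5, S6}
  D-β: {S1}
  D-γ: {S2, S7}
  D-δ: {S1, S2, S3, S5, S6}
  D-ε: {S1, S2, S5, S6}
  D-ζ: {S1, S5}
No 2 sites suffice: every size-2 union leaves at least one demand point uncovered.
But {D-α, D-γ, D-δ} covers everything, so the minimum is 3.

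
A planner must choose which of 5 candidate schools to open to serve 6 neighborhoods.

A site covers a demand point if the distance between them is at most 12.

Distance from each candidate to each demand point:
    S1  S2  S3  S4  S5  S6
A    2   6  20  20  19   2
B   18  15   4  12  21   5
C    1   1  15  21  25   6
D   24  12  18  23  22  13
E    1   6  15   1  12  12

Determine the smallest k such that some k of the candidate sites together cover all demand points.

2

Coverage sets (demand points within 12 of each site):
  A: {S1, S2, S6}
  B: {S3, S4, S6}
  C: {S1, S2, S6}
  D: {S2}
  E: {S1, S2, S4, S5, S6}
No single site covers all 6 demand points.
But {B, E} covers everything, so the minimum is 2.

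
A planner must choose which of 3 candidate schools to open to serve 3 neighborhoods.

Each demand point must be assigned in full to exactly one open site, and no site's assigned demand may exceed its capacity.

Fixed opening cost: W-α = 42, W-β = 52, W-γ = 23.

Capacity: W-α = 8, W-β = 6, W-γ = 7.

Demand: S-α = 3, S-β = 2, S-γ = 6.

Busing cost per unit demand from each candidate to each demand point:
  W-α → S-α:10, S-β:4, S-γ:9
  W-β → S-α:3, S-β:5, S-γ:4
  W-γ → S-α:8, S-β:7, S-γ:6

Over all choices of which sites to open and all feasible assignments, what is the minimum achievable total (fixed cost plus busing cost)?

Open {W-β, W-γ}; cheapest assignment that respects the capacities:
  W-β (cap 6, load 5): S-α, S-β — cost 3×3 + 2×5 = 19
  W-γ (cap 7, load 6): S-γ — cost 6×6 = 36
  Shipping 55, fixed 75 → total 130.
  Any other capacity-feasible assignment to {W-β, W-γ} ships for at least 55.
Compare {W-α, W-γ}: its best feasible assignment gives total 139.
Compare {W-α, W-β}: its best feasible assignment gives total 156.
Every other set of open sites that can feasibly serve all demand totals ≥ 139 even under its best assignment. Minimum: 130.

130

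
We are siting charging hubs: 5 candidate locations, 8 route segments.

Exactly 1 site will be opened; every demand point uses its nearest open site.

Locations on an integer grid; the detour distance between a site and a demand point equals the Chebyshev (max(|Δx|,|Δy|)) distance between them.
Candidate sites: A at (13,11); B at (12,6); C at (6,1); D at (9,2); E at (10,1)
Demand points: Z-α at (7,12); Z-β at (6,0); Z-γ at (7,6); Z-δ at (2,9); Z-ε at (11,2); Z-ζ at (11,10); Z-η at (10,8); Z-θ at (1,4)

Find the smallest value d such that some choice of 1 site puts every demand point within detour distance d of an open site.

Open {D}.
  Farthest demand point is Z-α at detour distance 10 (to D); all others are ≤ 10.
With {B} the worst case is 11.
With {C} the worst case is 11.
No size-1 selection achieves below 10.

10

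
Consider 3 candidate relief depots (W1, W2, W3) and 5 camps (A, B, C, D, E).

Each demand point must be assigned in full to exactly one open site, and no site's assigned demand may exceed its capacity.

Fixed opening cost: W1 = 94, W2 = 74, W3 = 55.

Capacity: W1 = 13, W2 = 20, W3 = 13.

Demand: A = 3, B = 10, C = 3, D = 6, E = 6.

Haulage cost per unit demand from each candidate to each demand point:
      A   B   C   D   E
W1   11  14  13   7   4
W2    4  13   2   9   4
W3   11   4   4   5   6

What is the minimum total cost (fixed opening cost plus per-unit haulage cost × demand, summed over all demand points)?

Open {W2, W3}; cheapest assignment that respects the capacities:
  W2 (cap 20, load 18): A, C, D, E — cost 3×4 + 3×2 + 6×9 + 6×4 = 96
  W3 (cap 13, load 10): B — cost 10×4 = 40
  Shipping 136, fixed 129 → total 265.
  Any other capacity-feasible assignment to {W2, W3} ships for at least 136.
Compare {W1, W2, W3}: its best feasible assignment gives total 347.
Compare {W1, W2}: its best feasible assignment gives total 382.
Every other set of open sites that can feasibly serve all demand totals ≥ 347 even under its best assignment. Minimum: 265.

265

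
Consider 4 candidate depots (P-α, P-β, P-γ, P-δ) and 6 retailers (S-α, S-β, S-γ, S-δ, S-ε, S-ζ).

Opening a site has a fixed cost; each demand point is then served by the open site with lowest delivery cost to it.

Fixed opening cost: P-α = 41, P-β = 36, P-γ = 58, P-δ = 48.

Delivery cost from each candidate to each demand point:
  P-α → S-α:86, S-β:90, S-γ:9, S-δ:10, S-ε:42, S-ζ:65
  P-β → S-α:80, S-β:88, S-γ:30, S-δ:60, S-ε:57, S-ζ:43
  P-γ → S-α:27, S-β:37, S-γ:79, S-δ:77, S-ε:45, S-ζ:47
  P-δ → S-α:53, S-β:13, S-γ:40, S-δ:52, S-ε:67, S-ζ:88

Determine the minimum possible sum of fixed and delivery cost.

271

Open {P-α, P-γ}: assign each demand point to its cheapest open site.
  S-α→P-γ 27, S-β→P-γ 37, S-γ→P-α 9, S-δ→P-α 10, S-ε→P-α 42, S-ζ→P-γ 47
  delivery cost 172, fixed 99 → total 271.
Compare {P-α, P-δ}: delivery cost 192 + fixed 89 = 281.
Compare {P-α, P-β, P-δ}: delivery cost 170 + fixed 125 = 295.
Compare {P-α, P-γ, P-δ}: delivery cost 148 + fixed 147 = 295.
All other subsets cost ≥ 281. Minimum total cost: 271.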